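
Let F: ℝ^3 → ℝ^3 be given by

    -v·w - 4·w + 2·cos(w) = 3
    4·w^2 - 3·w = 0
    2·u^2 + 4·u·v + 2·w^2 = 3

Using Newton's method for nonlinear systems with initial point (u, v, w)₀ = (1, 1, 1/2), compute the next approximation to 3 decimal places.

At (1, 1, 1/2): F = (-3.74483, -0.500, 3.500).
Jacobian J = [[0, -w, -v - 2·sin(w) - 4], [0, 0, 8·w - 3], [4·u + 4·v, 4·u, 4·w]].
At the point, J = [[0.000, -0.500, -5.95885], [0.000, 0.000, 1.000], [8.000, 4.000, 2.000]] (det J = -4.000).
Solving J·Δ = −F gives Δ = (6.162, -13.449, 0.500).
Then the next iterate is (u, v, w)₁ = (7.162, -12.449, 1.000).

(7.162, -12.449, 1.000)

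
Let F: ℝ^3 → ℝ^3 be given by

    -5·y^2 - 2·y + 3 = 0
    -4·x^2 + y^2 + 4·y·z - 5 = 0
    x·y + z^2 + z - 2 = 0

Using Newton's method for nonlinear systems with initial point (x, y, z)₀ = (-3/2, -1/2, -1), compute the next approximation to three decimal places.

(-0.929, -1.417, -1.160)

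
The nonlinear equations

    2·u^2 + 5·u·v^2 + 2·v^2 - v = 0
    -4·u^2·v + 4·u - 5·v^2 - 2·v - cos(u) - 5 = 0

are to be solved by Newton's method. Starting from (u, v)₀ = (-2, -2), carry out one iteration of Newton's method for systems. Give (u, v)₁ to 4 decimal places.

At (-2, -2): F = (-22.0000, 3.416147).
Jacobian J = [[4·u + 5·v^2, 10·u·v + 4·v - 1], [-8·u·v + sin(u) + 4, -4·u^2 - 10·v - 2]].
At the point, J = [[12.0000, 31.0000], [-28.909297, 2.0000]] (det J = 920.188220).
Solving J·Δ = −F gives Δ = (0.1629, 0.6466).
Then the next iterate is (u, v)₁ = (-1.8371, -1.3534).

(-1.8371, -1.3534)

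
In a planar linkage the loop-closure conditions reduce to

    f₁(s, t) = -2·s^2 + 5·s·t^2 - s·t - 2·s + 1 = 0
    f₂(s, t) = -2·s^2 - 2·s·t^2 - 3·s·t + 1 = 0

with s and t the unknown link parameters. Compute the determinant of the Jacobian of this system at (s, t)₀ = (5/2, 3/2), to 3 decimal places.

715.625

J = [[-4·s + 5·t^2 - t - 2, 10·s·t - s], [-4·s - 2·t^2 - 3·t, -4·s·t - 3·s]].
At the point, J = [[-2.250, 35.000], [-19.000, -22.500]].
det J = 715.625.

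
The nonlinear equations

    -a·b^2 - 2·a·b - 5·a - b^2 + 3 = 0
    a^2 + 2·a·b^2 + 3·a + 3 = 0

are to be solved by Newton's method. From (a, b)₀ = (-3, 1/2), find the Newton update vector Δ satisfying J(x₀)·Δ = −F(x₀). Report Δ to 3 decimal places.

(2.452, -0.772)

At (-3, 1/2): F = (21.500, 1.500).
Jacobian J = [[-b^2 - 2·b - 5, -2·a·b - 2·a - 2·b], [2·a + 2·b^2 + 3, 4·a·b]].
At the point, J = [[-6.250, 8.000], [-2.500, -6.000]] (det J = 57.500).
Solving J·Δ = −F gives Δ = (2.452, -0.772).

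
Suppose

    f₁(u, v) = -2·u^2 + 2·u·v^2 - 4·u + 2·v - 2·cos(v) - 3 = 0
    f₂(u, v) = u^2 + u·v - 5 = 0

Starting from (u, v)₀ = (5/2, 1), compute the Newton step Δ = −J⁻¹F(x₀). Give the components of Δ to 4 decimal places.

At (5/2, 1): F = (-19.580605, 3.7500).
Jacobian J = [[-4·u + 2·v^2 - 4, 4·u·v + 2·sin(v) + 2], [2·u + v, u]].
At the point, J = [[-12.0000, 13.682942], [6.0000, 2.5000]] (det J = -112.097652).
Solving J·Δ = −F gives Δ = (-0.8944, 0.6466).

(-0.8944, 0.6466)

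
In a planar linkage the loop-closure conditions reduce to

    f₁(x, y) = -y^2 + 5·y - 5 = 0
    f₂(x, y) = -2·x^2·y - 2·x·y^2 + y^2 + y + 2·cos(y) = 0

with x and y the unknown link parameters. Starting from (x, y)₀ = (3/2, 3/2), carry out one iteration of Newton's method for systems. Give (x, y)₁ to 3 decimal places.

At (3/2, 3/2): F = (0.250, -9.60853).
Jacobian J = [[0, -2·y + 5], [-4·x·y - 2·y^2, -2·x^2 - 4·x·y + 2·y - 2·sin(y) + 1]].
At the point, J = [[0.000, 2.000], [-13.500, -11.49499]] (det J = 27.000).
Solving J·Δ = −F gives Δ = (-0.605, -0.125).
Then the next iterate is (x, y)₁ = (0.895, 1.375).

(0.895, 1.375)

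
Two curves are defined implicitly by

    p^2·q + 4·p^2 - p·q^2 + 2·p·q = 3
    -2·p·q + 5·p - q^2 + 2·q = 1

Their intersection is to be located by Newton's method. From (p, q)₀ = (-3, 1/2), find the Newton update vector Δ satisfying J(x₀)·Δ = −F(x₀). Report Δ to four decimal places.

(1.5415, 0.8691)

At (-3, 1/2): F = (35.2500, -12.2500).
Jacobian J = [[2·p·q + 8·p - q^2 + 2·q, p^2 - 2·p·q + 2·p], [-2·q + 5, -2·p - 2·q + 2]].
At the point, J = [[-26.2500, 6.0000], [4.0000, 7.0000]] (det J = -207.7500).
Solving J·Δ = −F gives Δ = (1.5415, 0.8691).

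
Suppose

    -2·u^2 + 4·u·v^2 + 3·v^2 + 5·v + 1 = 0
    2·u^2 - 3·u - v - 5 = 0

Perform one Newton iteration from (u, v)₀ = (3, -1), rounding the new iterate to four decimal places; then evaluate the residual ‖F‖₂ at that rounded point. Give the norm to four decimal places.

1.1596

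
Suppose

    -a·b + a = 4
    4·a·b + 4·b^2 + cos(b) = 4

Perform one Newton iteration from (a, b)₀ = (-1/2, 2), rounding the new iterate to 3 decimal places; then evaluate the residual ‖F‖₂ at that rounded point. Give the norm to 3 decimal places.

At (-1/2, 2): F = (-3.500, 7.58385).
Jacobian J = [[-b + 1, -a], [4·b, 4·a + 8·b - sin(b)]].
At the point, J = [[-1.000, 0.500], [8.000, 13.09070]] (det J = -17.09070).
Solving J·Δ = −F gives Δ = (-2.903, 1.195).
Then the next iterate is (a, b)₁ = (-3.403, 3.195).
Re-evaluating at (-3.403, 3.195): F = (3.46958, -7.65681), so ‖F‖₂ = 8.406.

8.406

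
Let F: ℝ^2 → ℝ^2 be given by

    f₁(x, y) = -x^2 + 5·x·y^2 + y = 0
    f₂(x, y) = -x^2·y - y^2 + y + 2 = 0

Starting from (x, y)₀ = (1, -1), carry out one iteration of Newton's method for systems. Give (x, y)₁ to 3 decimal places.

At (1, -1): F = (3.000, 1.000).
Jacobian J = [[-2·x + 5·y^2, 10·x·y + 1], [-2·x·y, -x^2 - 2·y + 1]].
At the point, J = [[3.000, -9.000], [2.000, 2.000]] (det J = 24.000).
Solving J·Δ = −F gives Δ = (-0.625, 0.125).
Then the next iterate is (x, y)₁ = (0.375, -0.875).

(0.375, -0.875)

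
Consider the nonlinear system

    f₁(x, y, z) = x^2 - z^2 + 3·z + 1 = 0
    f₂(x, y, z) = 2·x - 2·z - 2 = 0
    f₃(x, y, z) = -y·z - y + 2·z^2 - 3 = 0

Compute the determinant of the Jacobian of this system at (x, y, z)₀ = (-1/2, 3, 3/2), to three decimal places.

5.000

J = [[2·x, 0, -2·z + 3], [2, 0, -2], [0, -z - 1, -y + 4·z]].
At the point, J = [[-1.000, 0.000, 0.000], [2.000, 0.000, -2.000], [0.000, -2.500, 3.000]].
det J = 5.000.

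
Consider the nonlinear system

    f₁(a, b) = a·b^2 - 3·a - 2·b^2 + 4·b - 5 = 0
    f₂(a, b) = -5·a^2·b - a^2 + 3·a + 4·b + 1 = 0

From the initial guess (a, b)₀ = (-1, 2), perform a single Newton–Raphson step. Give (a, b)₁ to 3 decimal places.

(-0.829, 1.271)

At (-1, 2): F = (-6.000, -5.000).
Jacobian J = [[b^2 - 3, 2·a·b - 4·b + 4], [-10·a·b - 2·a + 3, -5·a^2 + 4]].
At the point, J = [[1.000, -8.000], [25.000, -1.000]] (det J = 199.000).
Solving J·Δ = −F gives Δ = (0.171, -0.729).
Then the next iterate is (a, b)₁ = (-0.829, 1.271).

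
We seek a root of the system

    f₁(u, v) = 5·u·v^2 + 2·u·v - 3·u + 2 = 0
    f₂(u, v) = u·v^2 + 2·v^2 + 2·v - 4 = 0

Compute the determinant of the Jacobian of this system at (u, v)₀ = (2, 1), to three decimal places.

J = [[5·v^2 + 2·v - 3, 10·u·v + 2·u], [v^2, 2·u·v + 4·v + 2]].
At the point, J = [[4.000, 24.000], [1.000, 10.000]].
det J = 16.000.

16.000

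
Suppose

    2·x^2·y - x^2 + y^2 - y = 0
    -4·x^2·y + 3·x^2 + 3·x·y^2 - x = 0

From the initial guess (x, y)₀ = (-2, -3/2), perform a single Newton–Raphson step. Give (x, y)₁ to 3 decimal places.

(-1.199, -1.640)

At (-2, -3/2): F = (-12.250, 24.500).
Jacobian J = [[4·x·y - 2·x, 2·x^2 + 2·y - 1], [-8·x·y + 6·x + 3·y^2 - 1, -4·x^2 + 6·x·y]].
At the point, J = [[16.000, 4.000], [-30.250, 2.000]] (det J = 153.000).
Solving J·Δ = −F gives Δ = (0.801, -0.140).
Then the next iterate is (x, y)₁ = (-1.199, -1.640).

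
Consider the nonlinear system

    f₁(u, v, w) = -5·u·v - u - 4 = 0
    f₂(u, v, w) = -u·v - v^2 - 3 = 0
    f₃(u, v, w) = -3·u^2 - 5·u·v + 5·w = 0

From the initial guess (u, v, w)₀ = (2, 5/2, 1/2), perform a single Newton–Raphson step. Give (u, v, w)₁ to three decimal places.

(0.928, 0.847, -1.158)

At (2, 5/2, 1/2): F = (-31.000, -14.250, -34.500).
Jacobian J = [[-5·v - 1, -5·u, 0], [-v, -u - 2·v, 0], [-6·u - 5·v, -5·u, 5]].
At the point, J = [[-13.500, -10.000, 0.000], [-2.500, -7.000, 0.000], [-24.500, -10.000, 5.000]] (det J = 347.500).
Solving J·Δ = −F gives Δ = (-1.072, -1.653, -1.658).
Then the next iterate is (u, v, w)₁ = (0.928, 0.847, -1.158).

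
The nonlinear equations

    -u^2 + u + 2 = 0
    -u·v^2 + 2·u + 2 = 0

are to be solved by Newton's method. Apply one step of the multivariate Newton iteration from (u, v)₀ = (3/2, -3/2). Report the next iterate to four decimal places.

(2.1250, -1.8264)

At (3/2, -3/2): F = (1.2500, 1.6250).
Jacobian J = [[-2·u + 1, 0], [-v^2 + 2, -2·u·v]].
At the point, J = [[-2.0000, 0.0000], [-0.2500, 4.5000]] (det J = -9.0000).
Solving J·Δ = −F gives Δ = (0.6250, -0.3264).
Then the next iterate is (u, v)₁ = (2.1250, -1.8264).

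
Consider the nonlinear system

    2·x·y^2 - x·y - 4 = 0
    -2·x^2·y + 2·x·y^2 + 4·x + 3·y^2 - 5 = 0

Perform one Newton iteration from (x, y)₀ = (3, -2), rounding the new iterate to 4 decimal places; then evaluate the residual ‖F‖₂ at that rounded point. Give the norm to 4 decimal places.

At (3, -2): F = (26.0000, 79.0000).
Jacobian J = [[2·y^2 - y, 4·x·y - x], [-4·x·y + 2·y^2 + 4, -2·x^2 + 4·x·y + 6·y]].
At the point, J = [[10.0000, -27.0000], [36.0000, -54.0000]] (det J = 432.0000).
Solving J·Δ = −F gives Δ = (-1.6875, 0.3380).
Then the next iterate is (x, y)₁ = (1.3125, -1.6620).
Re-evaluating at (1.3125, -1.6620): F = (5.432265, 21.513732), so ‖F‖₂ = 22.1890.

22.1890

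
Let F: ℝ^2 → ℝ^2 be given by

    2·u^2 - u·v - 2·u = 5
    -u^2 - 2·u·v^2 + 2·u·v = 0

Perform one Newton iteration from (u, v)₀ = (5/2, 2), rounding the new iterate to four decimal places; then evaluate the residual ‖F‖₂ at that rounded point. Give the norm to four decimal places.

At (5/2, 2): F = (-2.5000, -16.2500).
Jacobian J = [[4·u - v - 2, -u], [-2·u - 2·v^2 + 2·v, -4·u·v + 2·u]].
At the point, J = [[6.0000, -2.5000], [-9.0000, -15.0000]] (det J = -112.5000).
Solving J·Δ = −F gives Δ = (-0.0278, -1.0667).
Then the next iterate is (u, v)₁ = (2.4722, 0.9333).
Re-evaluating at (2.4722, 0.9333): F = (-0.028159, -5.803978), so ‖F‖₂ = 5.8040.

5.8040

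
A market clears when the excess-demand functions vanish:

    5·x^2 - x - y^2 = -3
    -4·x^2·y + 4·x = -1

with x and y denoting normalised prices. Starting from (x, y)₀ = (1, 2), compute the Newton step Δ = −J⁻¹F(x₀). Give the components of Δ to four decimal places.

At (1, 2): F = (3.0000, -3.0000).
Jacobian J = [[10·x - 1, -2·y], [-8·x·y + 4, -4·x^2]].
At the point, J = [[9.0000, -4.0000], [-12.0000, -4.0000]] (det J = -84.0000).
Solving J·Δ = −F gives Δ = (-0.2857, 0.1071).

(-0.2857, 0.1071)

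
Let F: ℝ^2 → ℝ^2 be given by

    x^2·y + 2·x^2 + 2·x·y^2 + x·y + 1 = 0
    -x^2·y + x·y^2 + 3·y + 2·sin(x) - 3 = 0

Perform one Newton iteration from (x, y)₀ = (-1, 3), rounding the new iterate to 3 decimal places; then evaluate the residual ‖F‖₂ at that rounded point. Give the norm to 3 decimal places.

4.891

At (-1, 3): F = (-15.000, -7.68294).
Jacobian J = [[2·x·y + 4·x + 2·y^2 + y, x^2 + 4·x·y + x], [-2·x·y + y^2 + 2·cos(x), -x^2 + 2·x·y + 3]].
At the point, J = [[11.000, -12.000], [16.08060, -4.000]] (det J = 148.96726).
Solving J·Δ = −F gives Δ = (0.216, -1.052).
Then the next iterate is (x, y)₁ = (-0.784, 1.948).
Re-evaluating at (-0.784, 1.948): F = (-4.05067, -2.74063), so ‖F‖₂ = 4.891.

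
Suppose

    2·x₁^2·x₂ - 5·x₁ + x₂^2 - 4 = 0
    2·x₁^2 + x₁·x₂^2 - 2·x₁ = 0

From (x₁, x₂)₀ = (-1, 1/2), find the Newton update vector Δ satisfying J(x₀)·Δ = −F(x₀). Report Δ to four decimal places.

(0.5567, 0.5490)

At (-1, 1/2): F = (2.2500, 3.7500).
Jacobian J = [[4·x₁·x₂ - 5, 2·x₁^2 + 2·x₂], [4·x₁ + x₂^2 - 2, 2·x₁·x₂]].
At the point, J = [[-7.0000, 3.0000], [-5.7500, -1.0000]] (det J = 24.2500).
Solving J·Δ = −F gives Δ = (0.5567, 0.5490).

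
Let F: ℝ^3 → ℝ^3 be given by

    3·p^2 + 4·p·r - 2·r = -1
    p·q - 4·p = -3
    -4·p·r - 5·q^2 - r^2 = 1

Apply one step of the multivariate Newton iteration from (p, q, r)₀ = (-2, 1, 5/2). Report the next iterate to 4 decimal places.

(7.2841, -8.4261, -0.5568)

At (-2, 1, 5/2): F = (-12.0000, 9.0000, 7.7500).
Jacobian J = [[6·p + 4·r, 0, 4·p - 2], [q - 4, p, 0], [-4·r, -10·q, -4·p - 2·r]].
At the point, J = [[-2.0000, 0.0000, -10.0000], [-3.0000, -2.0000, 0.0000], [-10.0000, -10.0000, 3.0000]] (det J = -88.0000).
Solving J·Δ = −F gives Δ = (9.2841, -9.4261, -3.0568).
Then the next iterate is (p, q, r)₁ = (7.2841, -8.4261, -0.5568).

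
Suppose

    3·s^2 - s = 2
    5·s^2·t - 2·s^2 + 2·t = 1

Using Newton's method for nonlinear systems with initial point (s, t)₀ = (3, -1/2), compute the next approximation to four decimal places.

At (3, -1/2): F = (22.0000, -42.5000).
Jacobian J = [[6·s - 1, 0], [10·s·t - 4·s, 5·s^2 + 2]].
At the point, J = [[17.0000, 0.0000], [-27.0000, 47.0000]] (det J = 799.0000).
Solving J·Δ = −F gives Δ = (-1.2941, 0.1608).
Then the next iterate is (s, t)₁ = (1.7059, -0.3392).

(1.7059, -0.3392)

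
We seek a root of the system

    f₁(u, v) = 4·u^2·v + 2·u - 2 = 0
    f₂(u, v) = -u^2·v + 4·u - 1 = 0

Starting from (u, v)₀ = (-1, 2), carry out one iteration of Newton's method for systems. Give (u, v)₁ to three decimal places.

At (-1, 2): F = (4.000, -7.000).
Jacobian J = [[8·u·v + 2, 4·u^2], [-2·u·v + 4, -u^2]].
At the point, J = [[-14.000, 4.000], [8.000, -1.000]] (det J = -18.000).
Solving J·Δ = −F gives Δ = (1.333, 3.667).
Then the next iterate is (u, v)₁ = (0.333, 5.667).

(0.333, 5.667)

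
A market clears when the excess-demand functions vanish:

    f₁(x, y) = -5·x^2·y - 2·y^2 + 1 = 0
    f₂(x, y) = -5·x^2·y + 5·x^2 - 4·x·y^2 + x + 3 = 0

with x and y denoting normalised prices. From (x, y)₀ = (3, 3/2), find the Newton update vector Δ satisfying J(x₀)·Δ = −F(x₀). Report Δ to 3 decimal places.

At (3, 3/2): F = (-71.000, -43.500).
Jacobian J = [[-10·x·y, -5·x^2 - 4·y], [-10·x·y + 10·x - 4·y^2 + 1, -5·x^2 - 8·x·y]].
At the point, J = [[-45.000, -51.000], [-23.000, -81.000]] (det J = 2472.000).
Solving J·Δ = −F gives Δ = (-1.429, -0.131).

(-1.429, -0.131)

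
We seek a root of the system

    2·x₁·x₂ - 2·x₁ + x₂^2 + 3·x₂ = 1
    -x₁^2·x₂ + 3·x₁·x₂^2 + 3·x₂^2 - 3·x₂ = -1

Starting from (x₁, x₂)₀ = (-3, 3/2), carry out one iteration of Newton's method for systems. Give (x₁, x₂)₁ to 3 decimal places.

(-5.750, -0.960)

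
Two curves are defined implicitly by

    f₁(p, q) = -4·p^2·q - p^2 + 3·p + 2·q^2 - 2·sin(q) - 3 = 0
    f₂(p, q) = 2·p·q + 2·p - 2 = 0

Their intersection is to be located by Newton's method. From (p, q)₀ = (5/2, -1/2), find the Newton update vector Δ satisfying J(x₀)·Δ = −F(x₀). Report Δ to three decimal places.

At (5/2, -1/2): F = (12.20885, 0.500).
Jacobian J = [[-8·p·q - 2·p + 3, -4·p^2 + 4·q - 2·cos(q)], [2·q + 2, 2·p]].
At the point, J = [[8.000, -28.75517], [1.000, 5.000]] (det J = 68.75517).
Solving J·Δ = −F gives Δ = (-1.097, 0.119).

(-1.097, 0.119)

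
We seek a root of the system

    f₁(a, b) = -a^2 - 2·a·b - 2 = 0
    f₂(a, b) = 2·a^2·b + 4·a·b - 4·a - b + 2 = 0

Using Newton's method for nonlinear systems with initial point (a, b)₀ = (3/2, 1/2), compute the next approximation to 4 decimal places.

At (3/2, 1/2): F = (-5.7500, 0.7500).
Jacobian J = [[-2·a - 2·b, -2·a], [4·a·b + 4·b - 4, 2·a^2 + 4·a - 1]].
At the point, J = [[-4.0000, -3.0000], [1.0000, 9.5000]] (det J = -35.0000).
Solving J·Δ = −F gives Δ = (-1.4964, 0.0786).
Then the next iterate is (a, b)₁ = (0.0036, 0.5786).

(0.0036, 0.5786)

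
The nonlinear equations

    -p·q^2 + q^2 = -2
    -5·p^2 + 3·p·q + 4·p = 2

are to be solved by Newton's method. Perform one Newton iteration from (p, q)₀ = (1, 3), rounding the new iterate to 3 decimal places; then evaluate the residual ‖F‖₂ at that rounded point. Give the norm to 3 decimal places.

At (1, 3): F = (2.000, 6.000).
Jacobian J = [[-q^2, -2·p·q + 2·q], [-10·p + 3·q + 4, 3·p]].
At the point, J = [[-9.000, 0.000], [3.000, 3.000]] (det J = -27.000).
Solving J·Δ = −F gives Δ = (0.222, -2.222).
Then the next iterate is (p, q)₁ = (1.222, 0.778).
Re-evaluating at (1.222, 0.778): F = (1.86563, -1.72627), so ‖F‖₂ = 2.542.

2.542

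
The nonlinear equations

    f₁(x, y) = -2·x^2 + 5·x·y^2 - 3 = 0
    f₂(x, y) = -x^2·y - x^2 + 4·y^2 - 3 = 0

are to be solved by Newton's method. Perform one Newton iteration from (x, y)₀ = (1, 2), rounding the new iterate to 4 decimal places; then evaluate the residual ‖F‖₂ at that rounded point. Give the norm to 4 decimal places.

3.6817

At (1, 2): F = (15.0000, 10.0000).
Jacobian J = [[-4·x + 5·y^2, 10·x·y], [-2·x·y - 2·x, -x^2 + 8·y]].
At the point, J = [[16.0000, 20.0000], [-6.0000, 15.0000]] (det J = 360.0000).
Solving J·Δ = −F gives Δ = (-0.0694, -0.6944).
Then the next iterate is (x, y)₁ = (0.9306, 1.3056).
Re-evaluating at (0.9306, 1.3056): F = (3.199431, 1.821678), so ‖F‖₂ = 3.6817.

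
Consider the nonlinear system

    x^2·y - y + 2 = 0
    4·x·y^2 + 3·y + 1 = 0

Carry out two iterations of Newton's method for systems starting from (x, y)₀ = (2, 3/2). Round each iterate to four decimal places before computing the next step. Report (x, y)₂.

At (2, 3/2): F = (6.5000, 23.5000).
Jacobian J = [[2·x·y, x^2 - 1], [4·y^2, 8·x·y + 3]].
At the point, J = [[6.0000, 3.0000], [9.0000, 27.0000]] (det J = 135.0000).
Solving J·Δ = −F gives Δ = (-0.7778, -0.6111).
Then the next iterate is (x, y)₁ = (1.2222, 0.8889).
Round to (1.2222, 0.8889) and repeat: F = (2.438915, 7.529552), J = [[2.172827, 0.493773], [3.160573, 11.691309]].
Δ = (-1.0400, -0.3629), so (x, y)₂ = (0.1822, 0.5260).

(0.1822, 0.5260)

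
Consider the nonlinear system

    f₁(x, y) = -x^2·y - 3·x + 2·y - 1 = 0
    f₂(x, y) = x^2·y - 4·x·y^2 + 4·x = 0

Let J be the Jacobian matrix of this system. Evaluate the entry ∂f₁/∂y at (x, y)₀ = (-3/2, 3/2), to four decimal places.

-0.2500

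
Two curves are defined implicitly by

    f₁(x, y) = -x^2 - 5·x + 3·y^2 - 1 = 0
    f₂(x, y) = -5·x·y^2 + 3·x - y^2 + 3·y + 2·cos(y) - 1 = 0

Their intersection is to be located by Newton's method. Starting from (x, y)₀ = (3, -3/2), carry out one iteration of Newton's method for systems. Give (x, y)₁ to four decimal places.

At (3, -3/2): F = (-18.2500, -32.358526).
Jacobian J = [[-2·x - 5, 6·y], [-5·y^2 + 3, -10·x·y - 2·y - 2·sin(y) + 3]].
At the point, J = [[-11.0000, -9.0000], [-8.2500, 52.994990]] (det J = -657.194890).
Solving J·Δ = −F gives Δ = (-1.9148, 0.3125).
Then the next iterate is (x, y)₁ = (1.0852, -1.1875).

(1.0852, -1.1875)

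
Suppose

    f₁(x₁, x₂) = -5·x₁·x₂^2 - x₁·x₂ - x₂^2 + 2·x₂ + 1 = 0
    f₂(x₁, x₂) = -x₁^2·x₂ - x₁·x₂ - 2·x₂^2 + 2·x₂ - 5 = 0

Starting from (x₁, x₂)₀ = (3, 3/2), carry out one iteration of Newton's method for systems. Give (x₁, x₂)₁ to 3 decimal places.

At (3, 3/2): F = (-36.500, -24.500).
Jacobian J = [[-5·x₂^2 - x₂, -10·x₁·x₂ - x₁ - 2·x₂ + 2], [-2·x₁·x₂ - x₂, -x₁^2 - x₁ - 4·x₂ + 2]].
At the point, J = [[-12.750, -49.000], [-10.500, -16.000]] (det J = -310.500).
Solving J·Δ = −F gives Δ = (-1.986, -0.228).
Then the next iterate is (x₁, x₂)₁ = (1.014, 1.272).

(1.014, 1.272)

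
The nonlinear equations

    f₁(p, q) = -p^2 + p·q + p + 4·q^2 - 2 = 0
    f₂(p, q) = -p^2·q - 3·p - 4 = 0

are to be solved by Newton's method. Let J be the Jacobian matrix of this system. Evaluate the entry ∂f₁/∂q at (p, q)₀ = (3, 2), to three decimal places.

19.000

∂f₁/∂q = p + 8·q.
At (3, 2) this is 19.000.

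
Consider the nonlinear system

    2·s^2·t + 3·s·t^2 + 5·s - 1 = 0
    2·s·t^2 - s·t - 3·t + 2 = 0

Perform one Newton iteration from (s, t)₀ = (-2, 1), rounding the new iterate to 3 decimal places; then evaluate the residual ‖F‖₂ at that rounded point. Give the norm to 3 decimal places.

1116.651

At (-2, 1): F = (-9.000, -3.000).
Jacobian J = [[4·s·t + 3·t^2 + 5, 2·s^2 + 6·s·t], [2·t^2 - t, 4·s·t - s - 3]].
At the point, J = [[0.000, -4.000], [1.000, -9.000]] (det J = 4.000).
Solving J·Δ = −F gives Δ = (-17.250, -2.250).
Then the next iterate is (s, t)₁ = (-19.250, -1.250).
Re-evaluating at (-19.250, -1.250): F = (-1113.89062, -78.46875), so ‖F‖₂ = 1116.651.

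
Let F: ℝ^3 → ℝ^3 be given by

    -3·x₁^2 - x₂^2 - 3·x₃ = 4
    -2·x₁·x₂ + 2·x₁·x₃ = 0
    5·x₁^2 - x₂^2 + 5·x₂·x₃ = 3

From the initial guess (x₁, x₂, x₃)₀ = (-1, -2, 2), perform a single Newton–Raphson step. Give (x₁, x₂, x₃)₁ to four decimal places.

At (-1, -2, 2): F = (-17.0000, -8.0000, -22.0000).
Jacobian J = [[-6·x₁, -2·x₂, -3], [-2·x₂ + 2·x₃, -2·x₁, 2·x₁], [10·x₁, -2·x₂ + 5·x₃, 5·x₂]].
At the point, J = [[6.0000, 4.0000, -3.0000], [8.0000, 2.0000, -2.0000], [-10.0000, 14.0000, -10.0000]] (det J = 52.0000).
Solving J·Δ = −F gives Δ = (1.4615, 13.7692, 15.6154).
Then the next iterate is (x₁, x₂, x₃)₁ = (0.4615, 11.7692, 17.6154).

(0.4615, 11.7692, 17.6154)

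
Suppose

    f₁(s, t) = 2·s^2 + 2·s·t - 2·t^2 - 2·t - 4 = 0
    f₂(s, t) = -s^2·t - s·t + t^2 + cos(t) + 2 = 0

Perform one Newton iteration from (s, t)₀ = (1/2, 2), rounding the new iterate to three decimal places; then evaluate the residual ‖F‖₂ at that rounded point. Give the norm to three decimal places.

At (1/2, 2): F = (-13.500, 4.08385).
Jacobian J = [[4·s + 2·t, 2·s - 4·t - 2], [-2·s·t - t, -s^2 - s + 2·t - sin(t)]].
At the point, J = [[6.000, -9.000], [-4.000, 2.34070]] (det J = -21.95578).
Solving J·Δ = −F gives Δ = (0.235, -1.343).
Then the next iterate is (s, t)₁ = (0.735, 0.657).
Re-evaluating at (0.735, 0.657): F = (-4.13106, 2.38565), so ‖F‖₂ = 4.770.

4.770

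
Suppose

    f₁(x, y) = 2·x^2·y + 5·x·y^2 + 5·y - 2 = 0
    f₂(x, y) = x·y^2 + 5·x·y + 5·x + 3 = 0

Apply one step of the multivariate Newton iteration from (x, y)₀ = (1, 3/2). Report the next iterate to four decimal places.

At (1, 3/2): F = (19.7500, 17.7500).
Jacobian J = [[4·x·y + 5·y^2, 2·x^2 + 10·x·y + 5], [y^2 + 5·y + 5, 2·x·y + 5·x]].
At the point, J = [[17.2500, 22.0000], [14.7500, 8.0000]] (det J = -186.5000).
Solving J·Δ = −F gives Δ = (-1.2466, 0.0798).
Then the next iterate is (x, y)₁ = (-0.2466, 1.5798).

(-0.2466, 1.5798)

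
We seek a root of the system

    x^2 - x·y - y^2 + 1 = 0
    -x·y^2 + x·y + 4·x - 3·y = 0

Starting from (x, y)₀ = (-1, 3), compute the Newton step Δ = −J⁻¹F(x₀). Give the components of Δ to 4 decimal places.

(-2.1500, 1.3500)

At (-1, 3): F = (-4.0000, -7.0000).
Jacobian J = [[2·x - y, -x - 2·y], [-y^2 + y + 4, -2·x·y + x - 3]].
At the point, J = [[-5.0000, -5.0000], [-2.0000, 2.0000]] (det J = -20.0000).
Solving J·Δ = −F gives Δ = (-2.1500, 1.3500).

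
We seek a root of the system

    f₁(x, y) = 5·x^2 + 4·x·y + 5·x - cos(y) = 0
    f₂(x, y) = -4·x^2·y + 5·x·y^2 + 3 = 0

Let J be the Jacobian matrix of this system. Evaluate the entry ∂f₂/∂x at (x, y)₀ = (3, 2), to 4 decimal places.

∂f₂/∂x = -8·x·y + 5·y^2.
At (3, 2) this is -28.0000.

-28.0000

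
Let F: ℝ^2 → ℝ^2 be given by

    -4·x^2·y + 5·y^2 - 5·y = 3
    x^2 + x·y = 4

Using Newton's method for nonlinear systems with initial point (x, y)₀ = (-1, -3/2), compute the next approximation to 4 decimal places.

At (-1, -3/2): F = (21.7500, -1.5000).
Jacobian J = [[-8·x·y, -4·x^2 + 10·y - 5], [2·x + y, x]].
At the point, J = [[-12.0000, -24.0000], [-3.5000, -1.0000]] (det J = -72.0000).
Solving J·Δ = −F gives Δ = (-0.8021, 1.3073).
Then the next iterate is (x, y)₁ = (-1.8021, -0.1927).

(-1.8021, -0.1927)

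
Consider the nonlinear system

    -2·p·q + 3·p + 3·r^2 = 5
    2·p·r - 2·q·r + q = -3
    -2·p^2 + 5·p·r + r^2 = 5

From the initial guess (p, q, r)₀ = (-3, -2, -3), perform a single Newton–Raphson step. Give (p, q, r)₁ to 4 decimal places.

At (-3, -2, -3): F = (1.0000, 7.0000, 31.0000).
Jacobian J = [[-2·q + 3, -2·p, 6·r], [2·r, -2·r + 1, 2·p - 2·q], [-4·p + 5·r, 0, 5·p + 2·r]].
At the point, J = [[7.0000, 6.0000, -18.0000], [-6.0000, 7.0000, -2.0000], [-3.0000, 0.0000, -21.0000]] (det J = -2127.0000).
Solving J·Δ = −F gives Δ = (2.0071, 1.0602, 1.1895).
Then the next iterate is (p, q, r)₁ = (-0.9929, -0.9398, -1.8105).

(-0.9929, -0.9398, -1.8105)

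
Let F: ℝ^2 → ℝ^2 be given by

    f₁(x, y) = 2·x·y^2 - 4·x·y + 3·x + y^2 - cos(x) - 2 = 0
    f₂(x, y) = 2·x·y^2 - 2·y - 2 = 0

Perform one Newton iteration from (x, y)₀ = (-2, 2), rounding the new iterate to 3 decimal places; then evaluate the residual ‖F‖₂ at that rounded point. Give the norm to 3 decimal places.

62.800

At (-2, 2): F = (-3.58385, -22.000).
Jacobian J = [[2·y^2 - 4·y + sin(x) + 3, 4·x·y - 4·x + 2·y], [2·y^2, 4·x·y - 2]].
At the point, J = [[2.09070, -4.000], [8.000, -18.000]] (det J = -5.63265).
Solving J·Δ = −F gives Δ = (-4.170, -3.076).
Then the next iterate is (x, y)₁ = (-6.170, -1.076).
Re-evaluating at (-6.170, -1.076): F = (-61.18846, -14.13496), so ‖F‖₂ = 62.800.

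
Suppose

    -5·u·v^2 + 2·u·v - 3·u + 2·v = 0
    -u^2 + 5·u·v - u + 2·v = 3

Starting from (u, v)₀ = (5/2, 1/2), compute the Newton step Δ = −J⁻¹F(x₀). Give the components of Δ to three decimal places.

At (5/2, 1/2): F = (-7.125, -4.500).
Jacobian J = [[-5·v^2 + 2·v - 3, -10·u·v + 2·u + 2], [-2·u + 5·v - 1, 5·u + 2]].
At the point, J = [[-3.250, -5.500], [-3.500, 14.500]] (det J = -66.375).
Solving J·Δ = −F gives Δ = (-1.929, -0.155).

(-1.929, -0.155)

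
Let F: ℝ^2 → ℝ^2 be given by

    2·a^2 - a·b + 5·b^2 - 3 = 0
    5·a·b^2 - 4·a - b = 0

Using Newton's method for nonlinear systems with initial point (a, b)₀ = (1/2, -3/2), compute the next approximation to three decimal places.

(0.516, -0.884)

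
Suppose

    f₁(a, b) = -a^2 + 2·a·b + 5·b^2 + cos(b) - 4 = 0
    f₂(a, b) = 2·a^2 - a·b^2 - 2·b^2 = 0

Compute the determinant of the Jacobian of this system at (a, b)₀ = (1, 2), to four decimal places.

-24.0000

J = [[-2·a + 2·b, 2·a + 10·b - sin(b)], [4·a - b^2, -2·a·b - 4·b]].
At the point, J = [[2.0000, 21.090703], [0.0000, -12.0000]].
det J = -24.0000.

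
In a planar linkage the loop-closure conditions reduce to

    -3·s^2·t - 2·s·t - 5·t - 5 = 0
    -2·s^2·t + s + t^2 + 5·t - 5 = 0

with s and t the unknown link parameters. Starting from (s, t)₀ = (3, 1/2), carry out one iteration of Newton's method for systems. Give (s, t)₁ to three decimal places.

(2.636, -0.036)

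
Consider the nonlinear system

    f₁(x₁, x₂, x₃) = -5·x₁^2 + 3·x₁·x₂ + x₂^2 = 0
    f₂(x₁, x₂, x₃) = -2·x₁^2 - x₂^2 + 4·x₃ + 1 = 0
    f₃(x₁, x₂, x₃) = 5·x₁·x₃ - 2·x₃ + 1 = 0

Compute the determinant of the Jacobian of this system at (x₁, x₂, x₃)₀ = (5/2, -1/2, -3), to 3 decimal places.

J = [[-10·x₁ + 3·x₂, 3·x₁ + 2·x₂, 0], [-4·x₁, -2·x₂, 4], [5·x₃, 0, 5·x₁ - 2]].
At the point, J = [[-26.500, 6.500, 0.000], [-10.000, 1.000, 4.000], [-15.000, 0.000, 10.500]].
det J = 14.250.

14.250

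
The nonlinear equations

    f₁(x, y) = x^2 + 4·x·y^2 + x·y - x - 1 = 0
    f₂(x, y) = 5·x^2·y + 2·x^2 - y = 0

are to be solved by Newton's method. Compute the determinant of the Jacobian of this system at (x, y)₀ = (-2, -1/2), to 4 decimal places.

-97.5000

J = [[2·x + 4·y^2 + y - 1, 8·x·y + x], [10·x·y + 4·x, 5·x^2 - 1]].
At the point, J = [[-4.5000, 6.0000], [2.0000, 19.0000]].
det J = -97.5000.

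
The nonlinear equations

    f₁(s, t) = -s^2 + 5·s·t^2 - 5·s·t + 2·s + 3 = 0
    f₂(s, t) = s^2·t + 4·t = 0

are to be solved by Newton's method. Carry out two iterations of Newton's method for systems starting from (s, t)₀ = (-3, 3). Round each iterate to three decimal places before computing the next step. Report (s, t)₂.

At (-3, 3): F = (-102.000, 39.000).
Jacobian J = [[-2·s + 5·t^2 - 5·t + 2, 10·s·t - 5·s], [2·s·t, s^2 + 4]].
At the point, J = [[38.000, -75.000], [-18.000, 13.000]] (det J = -856.000).
Solving J·Δ = −F gives Δ = (1.868, -0.414).
Then the next iterate is (s, t)₁ = (-1.132, 2.586).
Round to (-1.132, 2.586) and repeat: F = (-23.75933, 13.65776), J = [[24.77098, -23.61352], [-5.85470, 5.28142]].
Δ = (26.538, 26.833), so (s, t)₂ = (25.406, 29.419).

(25.406, 29.419)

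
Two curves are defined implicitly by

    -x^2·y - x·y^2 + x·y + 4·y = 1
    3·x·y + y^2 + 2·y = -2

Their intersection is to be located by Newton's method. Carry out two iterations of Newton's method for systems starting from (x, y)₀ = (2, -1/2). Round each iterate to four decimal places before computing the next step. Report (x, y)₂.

At (2, -1/2): F = (-2.5000, -1.7500).
Jacobian J = [[-2·x·y - y^2 + y, -x^2 - 2·x·y + x + 4], [3·y, 3·x + 2·y + 2]].
At the point, J = [[1.2500, 4.0000], [-1.5000, 7.0000]] (det J = 14.7500).
Solving J·Δ = −F gives Δ = (0.7119, 0.4025).
Then the next iterate is (x, y)₁ = (2.7119, -0.0975).
Round to (2.7119, -0.0975) and repeat: F = (-0.963136, 1.021275), J = [[0.421814, -0.113681], [-0.2925, 9.9407]].
Δ = (2.2737, -0.0358), so (x, y)₂ = (4.9856, -0.1333).

(4.9856, -0.1333)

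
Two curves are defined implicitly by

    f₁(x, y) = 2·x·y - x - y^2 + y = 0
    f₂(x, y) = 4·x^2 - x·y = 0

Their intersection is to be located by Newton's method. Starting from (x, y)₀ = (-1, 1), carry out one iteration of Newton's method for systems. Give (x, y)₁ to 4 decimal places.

(-0.4615, 0.8462)

At (-1, 1): F = (-1.0000, 5.0000).
Jacobian J = [[2·y - 1, 2·x - 2·y + 1], [8·x - y, -x]].
At the point, J = [[1.0000, -3.0000], [-9.0000, 1.0000]] (det J = -26.0000).
Solving J·Δ = −F gives Δ = (0.5385, -0.1538).
Then the next iterate is (x, y)₁ = (-0.4615, 0.8462).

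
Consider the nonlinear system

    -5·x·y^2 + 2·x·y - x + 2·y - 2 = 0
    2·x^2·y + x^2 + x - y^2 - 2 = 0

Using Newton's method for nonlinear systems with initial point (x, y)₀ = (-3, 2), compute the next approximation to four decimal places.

(-2.0808, 1.3326)

At (-3, 2): F = (53.0000, 36.0000).
Jacobian J = [[-5·y^2 + 2·y - 1, -10·x·y + 2·x + 2], [4·x·y + 2·x + 1, 2·x^2 - 2·y]].
At the point, J = [[-17.0000, 56.0000], [-29.0000, 14.0000]] (det J = 1386.0000).
Solving J·Δ = −F gives Δ = (0.9192, -0.6674).
Then the next iterate is (x, y)₁ = (-2.0808, 1.3326).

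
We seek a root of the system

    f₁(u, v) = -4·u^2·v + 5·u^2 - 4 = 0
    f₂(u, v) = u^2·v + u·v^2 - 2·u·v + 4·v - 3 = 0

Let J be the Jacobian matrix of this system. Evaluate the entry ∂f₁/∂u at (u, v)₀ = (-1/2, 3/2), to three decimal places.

1.000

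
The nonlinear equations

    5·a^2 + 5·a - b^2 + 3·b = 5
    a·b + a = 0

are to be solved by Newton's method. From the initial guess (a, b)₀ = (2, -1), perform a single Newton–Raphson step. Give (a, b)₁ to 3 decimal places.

(1.160, -1.000)

At (2, -1): F = (21.000, 0.000).
Jacobian J = [[10·a + 5, -2·b + 3], [b + 1, a]].
At the point, J = [[25.000, 5.000], [0.000, 2.000]] (det J = 50.000).
Solving J·Δ = −F gives Δ = (-0.840, 0.000).
Then the next iterate is (a, b)₁ = (1.160, -1.000).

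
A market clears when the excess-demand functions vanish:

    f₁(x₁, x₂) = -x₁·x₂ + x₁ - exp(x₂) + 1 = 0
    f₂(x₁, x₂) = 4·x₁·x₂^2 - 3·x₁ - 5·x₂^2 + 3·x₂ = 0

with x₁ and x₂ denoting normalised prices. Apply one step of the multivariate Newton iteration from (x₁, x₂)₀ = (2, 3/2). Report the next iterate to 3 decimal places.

(2.601, 0.762)

At (2, 3/2): F = (-4.48169, 5.250).
Jacobian J = [[-x₂ + 1, -x₁ - exp(x₂)], [4·x₂^2 - 3, 8·x₁·x₂ - 10·x₂ + 3]].
At the point, J = [[-0.500, -6.48169], [6.000, 12.000]] (det J = 32.89013).
Solving J·Δ = −F gives Δ = (0.601, -0.738).
Then the next iterate is (x₁, x₂)₁ = (2.601, 0.762).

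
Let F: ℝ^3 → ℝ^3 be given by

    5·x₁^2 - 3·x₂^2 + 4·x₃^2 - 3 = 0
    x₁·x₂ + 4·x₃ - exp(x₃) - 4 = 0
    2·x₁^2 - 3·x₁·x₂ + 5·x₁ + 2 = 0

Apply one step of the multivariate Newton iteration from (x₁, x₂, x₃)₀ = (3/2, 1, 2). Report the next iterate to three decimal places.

(0.825, 1.911, 1.646)

At (3/2, 1, 2): F = (21.250, -1.88906, 9.500).
Jacobian J = [[10·x₁, -6·x₂, 8·x₃], [x₂, x₁, -exp(x₃) + 4], [4·x₁ - 3·x₂ + 5, -3·x₁, 0]].
At the point, J = [[15.000, -6.000, 16.000], [1.000, 1.500, -3.38906], [8.000, -4.500, 0.000]] (det J = -330.08659).
Solving J·Δ = −F gives Δ = (-0.675, 0.911, -0.354).
Then the next iterate is (x₁, x₂, x₃)₁ = (0.825, 1.911, 1.646).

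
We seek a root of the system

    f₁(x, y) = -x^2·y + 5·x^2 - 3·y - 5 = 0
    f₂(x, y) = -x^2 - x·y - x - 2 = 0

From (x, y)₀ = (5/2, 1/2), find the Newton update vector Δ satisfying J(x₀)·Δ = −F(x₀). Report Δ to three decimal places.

At (5/2, 1/2): F = (21.625, -12.000).
Jacobian J = [[-2·x·y + 10·x, -x^2 - 3], [-2·x - y - 1, -x]].
At the point, J = [[22.500, -9.250], [-6.500, -2.500]] (det J = -116.375).
Solving J·Δ = −F gives Δ = (-1.418, -1.112).

(-1.418, -1.112)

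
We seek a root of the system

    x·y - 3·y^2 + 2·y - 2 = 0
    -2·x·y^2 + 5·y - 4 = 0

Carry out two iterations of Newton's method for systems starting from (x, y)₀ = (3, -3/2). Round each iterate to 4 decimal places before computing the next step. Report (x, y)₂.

(11.4274, 0.5061)

At (3, -3/2): F = (-16.2500, -25.0000).
Jacobian J = [[y, x - 6·y + 2], [-2·y^2, -4·x·y + 5]].
At the point, J = [[-1.5000, 14.0000], [-4.5000, 23.0000]] (det J = 28.5000).
Solving J·Δ = −F gives Δ = (0.8333, 1.2500).
Then the next iterate is (x, y)₁ = (3.8333, -0.2500).
Round to (3.8333, -0.2500) and repeat: F = (-3.645825, -5.729163), J = [[-0.2500, 7.3333], [-0.1250, 8.8333]].
Δ = (7.5941, 0.7561), so (x, y)₂ = (11.4274, 0.5061).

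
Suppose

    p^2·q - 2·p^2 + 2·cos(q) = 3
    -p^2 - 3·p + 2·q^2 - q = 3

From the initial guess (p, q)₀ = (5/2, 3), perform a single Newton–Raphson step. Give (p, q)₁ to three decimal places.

(2.262, 2.986)

At (5/2, 3): F = (1.27002, -1.750).
Jacobian J = [[2·p·q - 4·p, p^2 - 2·sin(q)], [-2·p - 3, 4·q - 1]].
At the point, J = [[5.000, 5.96776], [-8.000, 11.000]] (det J = 102.74208).
Solving J·Δ = −F gives Δ = (-0.238, -0.014).
Then the next iterate is (p, q)₁ = (2.262, 2.986).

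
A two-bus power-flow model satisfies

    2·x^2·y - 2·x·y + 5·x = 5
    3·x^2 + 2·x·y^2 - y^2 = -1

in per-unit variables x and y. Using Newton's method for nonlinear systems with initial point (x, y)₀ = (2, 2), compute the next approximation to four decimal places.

(1.5484, 0.6694)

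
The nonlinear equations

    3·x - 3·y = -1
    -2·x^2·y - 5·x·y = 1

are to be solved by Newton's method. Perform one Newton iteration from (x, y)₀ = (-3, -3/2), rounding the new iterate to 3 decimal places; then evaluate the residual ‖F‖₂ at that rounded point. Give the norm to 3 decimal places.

At (-3, -3/2): F = (-3.500, 3.500).
Jacobian J = [[3, -3], [-4·x·y - 5·y, -2·x^2 - 5·x]].
At the point, J = [[3.000, -3.000], [-10.500, -3.000]] (det J = -40.500).
Solving J·Δ = −F gives Δ = (0.519, -0.648).
Then the next iterate is (x, y)₁ = (-2.481, -2.148).
Re-evaluating at (-2.481, -2.148): F = (0.001, -1.20251), so ‖F‖₂ = 1.203.

1.203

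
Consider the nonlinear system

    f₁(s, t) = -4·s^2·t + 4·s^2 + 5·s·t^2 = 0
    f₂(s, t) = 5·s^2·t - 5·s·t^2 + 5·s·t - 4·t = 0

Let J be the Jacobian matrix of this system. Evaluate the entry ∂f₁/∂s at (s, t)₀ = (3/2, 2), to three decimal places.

∂f₁/∂s = -8·s·t + 8·s + 5·t^2.
At (3/2, 2) this is 8.000.

8.000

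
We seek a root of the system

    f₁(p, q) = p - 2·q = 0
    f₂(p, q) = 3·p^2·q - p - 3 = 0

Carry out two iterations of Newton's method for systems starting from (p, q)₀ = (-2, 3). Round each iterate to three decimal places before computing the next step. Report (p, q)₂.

(-1.558, -0.779)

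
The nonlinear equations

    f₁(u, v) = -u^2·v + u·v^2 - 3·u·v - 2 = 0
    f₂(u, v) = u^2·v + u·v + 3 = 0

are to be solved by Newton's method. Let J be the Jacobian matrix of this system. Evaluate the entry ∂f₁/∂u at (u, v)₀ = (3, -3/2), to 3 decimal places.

15.750

∂f₁/∂u = -2·u·v + v^2 - 3·v.
At (3, -3/2) this is 15.750.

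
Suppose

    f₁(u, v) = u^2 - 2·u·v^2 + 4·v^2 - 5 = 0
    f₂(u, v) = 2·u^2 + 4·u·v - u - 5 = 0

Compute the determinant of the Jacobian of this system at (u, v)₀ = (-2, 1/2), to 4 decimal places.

J = [[2·u - 2·v^2, -4·u·v + 8·v], [4·u + 4·v - 1, 4·u]].
At the point, J = [[-4.5000, 8.0000], [-7.0000, -8.0000]].
det J = 92.0000.

92.0000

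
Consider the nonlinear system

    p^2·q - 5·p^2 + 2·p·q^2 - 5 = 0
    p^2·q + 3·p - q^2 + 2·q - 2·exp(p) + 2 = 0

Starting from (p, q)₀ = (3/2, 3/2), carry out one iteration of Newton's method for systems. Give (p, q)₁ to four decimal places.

At (3/2, 3/2): F = (-6.1250, 1.661622).
Jacobian J = [[2·p·q - 10·p + 2·q^2, p^2 + 4·p·q], [2·p·q - 2·exp(p) + 3, p^2 - 2·q + 2]].
At the point, J = [[-6.0000, 11.2500], [-1.463378, 1.2500]] (det J = 8.963004).
Solving J·Δ = −F gives Δ = (2.9398, 2.1123).
Then the next iterate is (p, q)₁ = (4.4398, 3.6123).

(4.4398, 3.6123)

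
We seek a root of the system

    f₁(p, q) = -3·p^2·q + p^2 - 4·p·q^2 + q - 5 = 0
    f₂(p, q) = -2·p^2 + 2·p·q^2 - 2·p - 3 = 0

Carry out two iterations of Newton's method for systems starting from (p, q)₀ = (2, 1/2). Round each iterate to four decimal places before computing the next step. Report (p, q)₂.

(-1.7078, -6.3684)

At (2, 1/2): F = (-8.5000, -14.0000).
Jacobian J = [[-6·p·q + 2·p - 4·q^2, -3·p^2 - 8·p·q + 1], [-4·p + 2·q^2 - 2, 4·p·q]].
At the point, J = [[-3.0000, -19.0000], [-9.5000, 4.0000]] (det J = -192.5000).
Solving J·Δ = −F gives Δ = (-1.5584, -0.2013).
Then the next iterate is (p, q)₁ = (0.4416, 0.2987).
Round to (0.4416, 0.2987) and repeat: F = (-4.838640, -4.194421), J = [[-0.265122, -0.640279], [-3.587957, 0.527624]].
Δ = (-2.1494, -6.6671), so (p, q)₂ = (-1.7078, -6.3684).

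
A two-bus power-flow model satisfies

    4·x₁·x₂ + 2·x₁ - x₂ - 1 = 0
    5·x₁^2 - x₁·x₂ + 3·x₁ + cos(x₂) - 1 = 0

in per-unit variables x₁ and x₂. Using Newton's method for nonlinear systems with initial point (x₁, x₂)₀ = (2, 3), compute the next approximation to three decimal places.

(0.956, 1.659)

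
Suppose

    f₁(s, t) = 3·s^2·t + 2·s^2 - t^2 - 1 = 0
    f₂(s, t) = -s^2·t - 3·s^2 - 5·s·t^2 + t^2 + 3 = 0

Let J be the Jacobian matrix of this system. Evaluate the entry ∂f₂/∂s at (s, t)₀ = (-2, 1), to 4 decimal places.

11.0000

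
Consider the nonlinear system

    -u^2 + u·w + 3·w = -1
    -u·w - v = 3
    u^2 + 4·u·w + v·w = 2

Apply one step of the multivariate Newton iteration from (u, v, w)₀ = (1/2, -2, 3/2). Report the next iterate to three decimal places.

At (1/2, -2, 3/2): F = (6.000, -1.750, -1.750).
Jacobian J = [[-2·u + w, 0, u + 3], [-w, -1, -u], [2·u + 4·w, w, 4·u + v]].
At the point, J = [[0.500, 0.000, 3.500], [-1.500, -1.000, -0.500], [7.000, 1.500, 0.000]] (det J = 17.000).
Solving J·Δ = −F gives Δ = (0.636, -1.801, -1.805).
Then the next iterate is (u, v, w)₁ = (1.136, -3.801, -0.305).

(1.136, -3.801, -0.305)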